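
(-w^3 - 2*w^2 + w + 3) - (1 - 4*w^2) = -w^3 + 2*w^2 + w + 2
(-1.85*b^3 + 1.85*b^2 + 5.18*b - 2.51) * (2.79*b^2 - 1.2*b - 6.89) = -5.1615*b^5 + 7.3815*b^4 + 24.9787*b^3 - 25.9654*b^2 - 32.6782*b + 17.2939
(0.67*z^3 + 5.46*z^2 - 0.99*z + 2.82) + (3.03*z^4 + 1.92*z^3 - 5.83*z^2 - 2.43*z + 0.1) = 3.03*z^4 + 2.59*z^3 - 0.37*z^2 - 3.42*z + 2.92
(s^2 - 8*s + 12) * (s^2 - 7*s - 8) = s^4 - 15*s^3 + 60*s^2 - 20*s - 96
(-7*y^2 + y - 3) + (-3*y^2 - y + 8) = 5 - 10*y^2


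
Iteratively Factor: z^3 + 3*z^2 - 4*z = (z)*(z^2 + 3*z - 4) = z*(z + 4)*(z - 1)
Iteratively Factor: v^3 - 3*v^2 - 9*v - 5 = (v - 5)*(v^2 + 2*v + 1) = (v - 5)*(v + 1)*(v + 1)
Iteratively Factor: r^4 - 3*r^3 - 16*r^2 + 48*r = (r + 4)*(r^3 - 7*r^2 + 12*r) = (r - 4)*(r + 4)*(r^2 - 3*r) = (r - 4)*(r - 3)*(r + 4)*(r)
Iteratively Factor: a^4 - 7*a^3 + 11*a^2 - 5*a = (a - 5)*(a^3 - 2*a^2 + a) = (a - 5)*(a - 1)*(a^2 - a) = a*(a - 5)*(a - 1)*(a - 1)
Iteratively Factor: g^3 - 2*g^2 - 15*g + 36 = (g + 4)*(g^2 - 6*g + 9) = (g - 3)*(g + 4)*(g - 3)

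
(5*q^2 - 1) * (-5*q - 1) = -25*q^3 - 5*q^2 + 5*q + 1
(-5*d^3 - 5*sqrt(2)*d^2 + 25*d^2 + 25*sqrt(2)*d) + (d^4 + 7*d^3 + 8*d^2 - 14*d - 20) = d^4 + 2*d^3 - 5*sqrt(2)*d^2 + 33*d^2 - 14*d + 25*sqrt(2)*d - 20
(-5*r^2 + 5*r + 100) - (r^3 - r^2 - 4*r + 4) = -r^3 - 4*r^2 + 9*r + 96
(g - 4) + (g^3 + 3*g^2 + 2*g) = g^3 + 3*g^2 + 3*g - 4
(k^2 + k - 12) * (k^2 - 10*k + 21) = k^4 - 9*k^3 - k^2 + 141*k - 252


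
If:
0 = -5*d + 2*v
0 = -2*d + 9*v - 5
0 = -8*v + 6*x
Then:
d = 10/41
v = 25/41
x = 100/123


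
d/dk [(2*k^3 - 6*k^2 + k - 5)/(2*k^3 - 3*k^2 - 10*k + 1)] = (6*k^4 - 44*k^3 + 99*k^2 - 42*k - 49)/(4*k^6 - 12*k^5 - 31*k^4 + 64*k^3 + 94*k^2 - 20*k + 1)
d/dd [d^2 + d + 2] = 2*d + 1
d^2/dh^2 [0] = 0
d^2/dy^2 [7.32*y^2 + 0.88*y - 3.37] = 14.6400000000000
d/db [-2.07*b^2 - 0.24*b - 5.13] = -4.14*b - 0.24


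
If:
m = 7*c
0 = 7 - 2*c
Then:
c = 7/2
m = 49/2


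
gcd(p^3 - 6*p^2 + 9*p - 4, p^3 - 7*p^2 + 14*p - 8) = p^2 - 5*p + 4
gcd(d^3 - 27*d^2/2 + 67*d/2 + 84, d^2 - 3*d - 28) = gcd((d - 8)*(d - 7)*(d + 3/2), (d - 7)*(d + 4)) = d - 7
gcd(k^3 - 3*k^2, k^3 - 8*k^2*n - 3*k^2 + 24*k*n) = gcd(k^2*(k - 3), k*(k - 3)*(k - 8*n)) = k^2 - 3*k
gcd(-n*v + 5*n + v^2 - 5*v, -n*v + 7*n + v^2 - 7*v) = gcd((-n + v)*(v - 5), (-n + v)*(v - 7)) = -n + v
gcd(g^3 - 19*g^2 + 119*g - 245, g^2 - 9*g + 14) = g - 7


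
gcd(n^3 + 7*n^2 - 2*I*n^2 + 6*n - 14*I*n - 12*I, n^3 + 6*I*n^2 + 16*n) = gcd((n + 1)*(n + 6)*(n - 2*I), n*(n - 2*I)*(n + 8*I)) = n - 2*I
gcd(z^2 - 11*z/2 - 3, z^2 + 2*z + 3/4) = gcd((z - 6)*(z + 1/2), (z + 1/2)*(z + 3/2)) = z + 1/2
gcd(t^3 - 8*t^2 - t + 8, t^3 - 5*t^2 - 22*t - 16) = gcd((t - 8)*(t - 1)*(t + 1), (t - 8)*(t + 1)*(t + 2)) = t^2 - 7*t - 8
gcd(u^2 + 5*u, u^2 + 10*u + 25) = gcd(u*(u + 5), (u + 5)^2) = u + 5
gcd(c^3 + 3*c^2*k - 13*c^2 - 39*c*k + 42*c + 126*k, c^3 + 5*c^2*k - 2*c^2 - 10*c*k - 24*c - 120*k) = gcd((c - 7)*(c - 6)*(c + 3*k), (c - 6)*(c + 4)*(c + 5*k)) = c - 6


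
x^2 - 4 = (x - 2)*(x + 2)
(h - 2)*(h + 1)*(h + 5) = h^3 + 4*h^2 - 7*h - 10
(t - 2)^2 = t^2 - 4*t + 4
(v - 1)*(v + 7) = v^2 + 6*v - 7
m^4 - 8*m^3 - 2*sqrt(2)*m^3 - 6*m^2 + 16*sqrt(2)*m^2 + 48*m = m*(m - 8)*(m - 3*sqrt(2))*(m + sqrt(2))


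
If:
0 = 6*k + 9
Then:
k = -3/2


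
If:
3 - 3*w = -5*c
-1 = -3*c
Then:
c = 1/3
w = 14/9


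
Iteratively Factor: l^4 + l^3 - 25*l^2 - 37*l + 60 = (l - 1)*(l^3 + 2*l^2 - 23*l - 60) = (l - 1)*(l + 3)*(l^2 - l - 20) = (l - 5)*(l - 1)*(l + 3)*(l + 4)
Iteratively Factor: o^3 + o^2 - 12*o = (o + 4)*(o^2 - 3*o) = o*(o + 4)*(o - 3)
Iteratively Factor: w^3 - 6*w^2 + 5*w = (w)*(w^2 - 6*w + 5) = w*(w - 1)*(w - 5)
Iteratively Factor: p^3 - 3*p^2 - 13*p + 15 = (p + 3)*(p^2 - 6*p + 5) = (p - 5)*(p + 3)*(p - 1)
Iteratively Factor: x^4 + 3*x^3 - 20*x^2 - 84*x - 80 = (x + 2)*(x^3 + x^2 - 22*x - 40) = (x + 2)^2*(x^2 - x - 20) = (x + 2)^2*(x + 4)*(x - 5)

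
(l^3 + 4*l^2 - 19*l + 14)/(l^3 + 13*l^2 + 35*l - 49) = (l - 2)/(l + 7)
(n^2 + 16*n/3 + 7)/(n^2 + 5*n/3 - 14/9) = 3*(n + 3)/(3*n - 2)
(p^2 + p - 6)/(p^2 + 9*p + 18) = (p - 2)/(p + 6)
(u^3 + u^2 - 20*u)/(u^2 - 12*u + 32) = u*(u + 5)/(u - 8)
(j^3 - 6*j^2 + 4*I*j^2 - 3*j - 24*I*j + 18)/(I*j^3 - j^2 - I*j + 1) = (-I*j^2 + j*(3 + 6*I) - 18)/(j^2 - 1)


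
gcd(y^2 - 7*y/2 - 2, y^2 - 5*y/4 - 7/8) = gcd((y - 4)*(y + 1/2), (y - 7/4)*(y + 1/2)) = y + 1/2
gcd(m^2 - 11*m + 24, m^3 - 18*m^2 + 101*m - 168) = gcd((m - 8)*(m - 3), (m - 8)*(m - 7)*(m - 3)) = m^2 - 11*m + 24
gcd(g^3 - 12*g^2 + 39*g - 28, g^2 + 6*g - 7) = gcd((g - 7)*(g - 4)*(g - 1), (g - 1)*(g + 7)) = g - 1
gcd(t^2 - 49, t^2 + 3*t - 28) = t + 7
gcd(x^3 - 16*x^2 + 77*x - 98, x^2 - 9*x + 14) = x^2 - 9*x + 14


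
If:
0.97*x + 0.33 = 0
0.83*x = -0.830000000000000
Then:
No Solution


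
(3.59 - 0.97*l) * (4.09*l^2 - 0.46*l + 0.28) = -3.9673*l^3 + 15.1293*l^2 - 1.923*l + 1.0052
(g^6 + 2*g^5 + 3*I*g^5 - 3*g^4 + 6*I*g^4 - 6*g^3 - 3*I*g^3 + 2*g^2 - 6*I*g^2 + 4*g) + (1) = g^6 + 2*g^5 + 3*I*g^5 - 3*g^4 + 6*I*g^4 - 6*g^3 - 3*I*g^3 + 2*g^2 - 6*I*g^2 + 4*g + 1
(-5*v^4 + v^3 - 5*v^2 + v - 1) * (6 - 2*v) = 10*v^5 - 32*v^4 + 16*v^3 - 32*v^2 + 8*v - 6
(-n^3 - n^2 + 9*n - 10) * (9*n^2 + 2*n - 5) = -9*n^5 - 11*n^4 + 84*n^3 - 67*n^2 - 65*n + 50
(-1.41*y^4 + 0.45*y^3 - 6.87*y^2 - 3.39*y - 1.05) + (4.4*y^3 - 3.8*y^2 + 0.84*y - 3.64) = -1.41*y^4 + 4.85*y^3 - 10.67*y^2 - 2.55*y - 4.69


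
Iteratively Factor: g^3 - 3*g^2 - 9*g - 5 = (g - 5)*(g^2 + 2*g + 1) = (g - 5)*(g + 1)*(g + 1)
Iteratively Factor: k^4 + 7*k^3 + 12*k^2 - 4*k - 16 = (k - 1)*(k^3 + 8*k^2 + 20*k + 16) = (k - 1)*(k + 2)*(k^2 + 6*k + 8) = (k - 1)*(k + 2)^2*(k + 4)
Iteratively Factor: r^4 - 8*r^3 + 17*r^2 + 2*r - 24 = (r - 2)*(r^3 - 6*r^2 + 5*r + 12) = (r - 3)*(r - 2)*(r^2 - 3*r - 4) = (r - 3)*(r - 2)*(r + 1)*(r - 4)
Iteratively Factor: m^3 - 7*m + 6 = (m + 3)*(m^2 - 3*m + 2) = (m - 2)*(m + 3)*(m - 1)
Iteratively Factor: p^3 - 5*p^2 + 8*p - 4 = (p - 1)*(p^2 - 4*p + 4) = (p - 2)*(p - 1)*(p - 2)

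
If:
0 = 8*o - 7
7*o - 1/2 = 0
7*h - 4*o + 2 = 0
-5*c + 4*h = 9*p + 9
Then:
No Solution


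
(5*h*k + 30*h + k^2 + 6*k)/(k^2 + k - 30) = (5*h + k)/(k - 5)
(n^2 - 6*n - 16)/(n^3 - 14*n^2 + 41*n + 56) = (n + 2)/(n^2 - 6*n - 7)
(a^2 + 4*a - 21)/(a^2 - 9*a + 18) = (a + 7)/(a - 6)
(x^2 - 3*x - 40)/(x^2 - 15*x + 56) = (x + 5)/(x - 7)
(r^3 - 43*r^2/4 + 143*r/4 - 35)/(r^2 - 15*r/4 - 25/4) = (4*r^2 - 23*r + 28)/(4*r + 5)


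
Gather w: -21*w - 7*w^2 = -7*w^2 - 21*w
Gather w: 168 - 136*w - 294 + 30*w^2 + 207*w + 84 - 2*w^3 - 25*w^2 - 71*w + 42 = -2*w^3 + 5*w^2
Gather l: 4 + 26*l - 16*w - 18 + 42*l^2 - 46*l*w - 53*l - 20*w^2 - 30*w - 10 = 42*l^2 + l*(-46*w - 27) - 20*w^2 - 46*w - 24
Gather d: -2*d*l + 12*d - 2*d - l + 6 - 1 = d*(10 - 2*l) - l + 5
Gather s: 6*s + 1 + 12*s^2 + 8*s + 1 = 12*s^2 + 14*s + 2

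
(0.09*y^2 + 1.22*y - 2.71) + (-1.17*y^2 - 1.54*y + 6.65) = -1.08*y^2 - 0.32*y + 3.94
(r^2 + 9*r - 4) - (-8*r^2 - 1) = 9*r^2 + 9*r - 3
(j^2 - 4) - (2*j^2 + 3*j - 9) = -j^2 - 3*j + 5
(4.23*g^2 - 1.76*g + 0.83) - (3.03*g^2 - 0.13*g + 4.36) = 1.2*g^2 - 1.63*g - 3.53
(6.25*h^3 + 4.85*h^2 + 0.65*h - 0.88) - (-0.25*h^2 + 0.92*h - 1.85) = 6.25*h^3 + 5.1*h^2 - 0.27*h + 0.97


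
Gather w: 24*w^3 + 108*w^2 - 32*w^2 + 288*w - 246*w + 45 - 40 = 24*w^3 + 76*w^2 + 42*w + 5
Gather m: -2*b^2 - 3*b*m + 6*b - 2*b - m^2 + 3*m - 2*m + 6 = -2*b^2 + 4*b - m^2 + m*(1 - 3*b) + 6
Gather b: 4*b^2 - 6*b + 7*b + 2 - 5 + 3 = 4*b^2 + b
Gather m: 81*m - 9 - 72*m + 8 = 9*m - 1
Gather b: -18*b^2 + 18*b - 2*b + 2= -18*b^2 + 16*b + 2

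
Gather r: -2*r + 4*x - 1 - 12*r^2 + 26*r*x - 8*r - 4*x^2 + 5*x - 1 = -12*r^2 + r*(26*x - 10) - 4*x^2 + 9*x - 2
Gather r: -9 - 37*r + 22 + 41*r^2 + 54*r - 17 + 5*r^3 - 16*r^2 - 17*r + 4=5*r^3 + 25*r^2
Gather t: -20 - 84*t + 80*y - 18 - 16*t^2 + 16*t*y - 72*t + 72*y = -16*t^2 + t*(16*y - 156) + 152*y - 38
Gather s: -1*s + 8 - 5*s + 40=48 - 6*s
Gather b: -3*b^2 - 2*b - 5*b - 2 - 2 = -3*b^2 - 7*b - 4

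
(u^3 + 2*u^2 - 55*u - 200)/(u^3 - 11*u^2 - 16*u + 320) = (u + 5)/(u - 8)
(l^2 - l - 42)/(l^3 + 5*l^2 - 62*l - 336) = (l - 7)/(l^2 - l - 56)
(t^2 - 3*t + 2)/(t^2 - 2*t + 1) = (t - 2)/(t - 1)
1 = 1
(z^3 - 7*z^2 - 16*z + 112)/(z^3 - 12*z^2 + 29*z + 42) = (z^2 - 16)/(z^2 - 5*z - 6)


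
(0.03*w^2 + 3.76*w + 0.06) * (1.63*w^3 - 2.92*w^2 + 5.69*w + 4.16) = 0.0489*w^5 + 6.0412*w^4 - 10.7107*w^3 + 21.344*w^2 + 15.983*w + 0.2496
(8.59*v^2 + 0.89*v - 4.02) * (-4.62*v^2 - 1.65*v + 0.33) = -39.6858*v^4 - 18.2853*v^3 + 19.9386*v^2 + 6.9267*v - 1.3266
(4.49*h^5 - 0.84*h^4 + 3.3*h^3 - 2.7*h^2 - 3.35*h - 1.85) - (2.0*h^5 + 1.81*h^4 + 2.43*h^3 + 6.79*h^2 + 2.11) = 2.49*h^5 - 2.65*h^4 + 0.87*h^3 - 9.49*h^2 - 3.35*h - 3.96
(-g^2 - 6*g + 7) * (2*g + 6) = -2*g^3 - 18*g^2 - 22*g + 42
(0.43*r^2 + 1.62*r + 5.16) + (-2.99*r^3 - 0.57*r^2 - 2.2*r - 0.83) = -2.99*r^3 - 0.14*r^2 - 0.58*r + 4.33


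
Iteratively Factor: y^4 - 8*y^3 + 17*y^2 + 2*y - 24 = (y - 4)*(y^3 - 4*y^2 + y + 6) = (y - 4)*(y - 3)*(y^2 - y - 2) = (y - 4)*(y - 3)*(y + 1)*(y - 2)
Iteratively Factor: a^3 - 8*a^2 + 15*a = (a - 3)*(a^2 - 5*a) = (a - 5)*(a - 3)*(a)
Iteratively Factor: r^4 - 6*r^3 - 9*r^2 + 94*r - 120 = (r - 5)*(r^3 - r^2 - 14*r + 24) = (r - 5)*(r - 2)*(r^2 + r - 12) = (r - 5)*(r - 2)*(r + 4)*(r - 3)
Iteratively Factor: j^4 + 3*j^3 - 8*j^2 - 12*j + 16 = (j + 4)*(j^3 - j^2 - 4*j + 4) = (j - 1)*(j + 4)*(j^2 - 4) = (j - 1)*(j + 2)*(j + 4)*(j - 2)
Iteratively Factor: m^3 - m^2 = (m)*(m^2 - m) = m*(m - 1)*(m)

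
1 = 1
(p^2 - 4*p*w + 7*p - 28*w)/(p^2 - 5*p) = (p^2 - 4*p*w + 7*p - 28*w)/(p*(p - 5))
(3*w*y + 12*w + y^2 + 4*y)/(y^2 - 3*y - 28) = (3*w + y)/(y - 7)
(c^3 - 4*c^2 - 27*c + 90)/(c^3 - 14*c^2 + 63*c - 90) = (c + 5)/(c - 5)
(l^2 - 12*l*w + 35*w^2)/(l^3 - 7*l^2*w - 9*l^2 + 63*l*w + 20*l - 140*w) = (l - 5*w)/(l^2 - 9*l + 20)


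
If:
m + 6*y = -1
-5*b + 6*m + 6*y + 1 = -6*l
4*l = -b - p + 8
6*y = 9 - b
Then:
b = 9 - 6*y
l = 25/3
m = -6*y - 1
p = 6*y - 103/3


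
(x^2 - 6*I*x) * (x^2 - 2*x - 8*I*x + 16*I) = x^4 - 2*x^3 - 14*I*x^3 - 48*x^2 + 28*I*x^2 + 96*x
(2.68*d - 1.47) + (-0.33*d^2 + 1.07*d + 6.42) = -0.33*d^2 + 3.75*d + 4.95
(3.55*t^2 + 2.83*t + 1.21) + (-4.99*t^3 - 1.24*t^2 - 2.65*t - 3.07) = -4.99*t^3 + 2.31*t^2 + 0.18*t - 1.86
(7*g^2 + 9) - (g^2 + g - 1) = 6*g^2 - g + 10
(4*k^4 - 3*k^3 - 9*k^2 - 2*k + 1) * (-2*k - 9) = -8*k^5 - 30*k^4 + 45*k^3 + 85*k^2 + 16*k - 9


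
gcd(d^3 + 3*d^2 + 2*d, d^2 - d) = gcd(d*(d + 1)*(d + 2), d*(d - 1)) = d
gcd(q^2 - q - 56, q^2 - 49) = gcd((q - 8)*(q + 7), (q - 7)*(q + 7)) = q + 7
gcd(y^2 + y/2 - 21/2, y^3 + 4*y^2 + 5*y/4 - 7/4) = y + 7/2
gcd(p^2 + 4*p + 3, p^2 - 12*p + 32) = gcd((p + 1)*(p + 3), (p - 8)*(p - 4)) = 1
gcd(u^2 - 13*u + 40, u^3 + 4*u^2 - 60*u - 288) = u - 8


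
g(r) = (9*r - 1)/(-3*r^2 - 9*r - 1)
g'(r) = (6*r + 9)*(9*r - 1)/(-3*r^2 - 9*r - 1)^2 + 9/(-3*r^2 - 9*r - 1)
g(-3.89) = 3.16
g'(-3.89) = 3.19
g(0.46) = -0.54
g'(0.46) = -0.45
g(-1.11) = -2.08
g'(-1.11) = 0.78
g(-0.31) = -2.52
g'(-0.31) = -6.01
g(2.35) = -0.52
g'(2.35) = 0.08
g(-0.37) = -2.26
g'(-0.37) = -3.28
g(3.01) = -0.47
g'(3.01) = 0.07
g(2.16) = -0.54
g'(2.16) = 0.08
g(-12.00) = 0.34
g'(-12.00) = 0.04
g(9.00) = -0.25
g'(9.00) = 0.02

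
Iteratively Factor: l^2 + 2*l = (l + 2)*(l)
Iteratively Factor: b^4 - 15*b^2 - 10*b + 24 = (b - 4)*(b^3 + 4*b^2 + b - 6) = (b - 4)*(b + 2)*(b^2 + 2*b - 3) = (b - 4)*(b + 2)*(b + 3)*(b - 1)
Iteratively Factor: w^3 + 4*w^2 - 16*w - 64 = (w + 4)*(w^2 - 16) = (w - 4)*(w + 4)*(w + 4)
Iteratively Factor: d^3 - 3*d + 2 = (d - 1)*(d^2 + d - 2) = (d - 1)*(d + 2)*(d - 1)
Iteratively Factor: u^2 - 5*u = (u - 5)*(u)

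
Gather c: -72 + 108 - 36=0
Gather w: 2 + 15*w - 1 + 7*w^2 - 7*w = 7*w^2 + 8*w + 1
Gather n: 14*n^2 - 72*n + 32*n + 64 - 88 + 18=14*n^2 - 40*n - 6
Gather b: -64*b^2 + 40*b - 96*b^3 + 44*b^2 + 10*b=-96*b^3 - 20*b^2 + 50*b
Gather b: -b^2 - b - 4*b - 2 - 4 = -b^2 - 5*b - 6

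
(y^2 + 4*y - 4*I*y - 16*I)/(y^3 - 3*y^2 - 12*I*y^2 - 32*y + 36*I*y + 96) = (y + 4)/(y^2 - y*(3 + 8*I) + 24*I)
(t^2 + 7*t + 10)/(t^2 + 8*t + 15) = (t + 2)/(t + 3)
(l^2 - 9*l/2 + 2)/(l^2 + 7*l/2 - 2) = (l - 4)/(l + 4)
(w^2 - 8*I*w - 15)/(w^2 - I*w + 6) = (w - 5*I)/(w + 2*I)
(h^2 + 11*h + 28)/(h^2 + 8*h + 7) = (h + 4)/(h + 1)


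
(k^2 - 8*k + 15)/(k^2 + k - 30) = (k - 3)/(k + 6)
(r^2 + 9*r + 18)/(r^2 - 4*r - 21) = (r + 6)/(r - 7)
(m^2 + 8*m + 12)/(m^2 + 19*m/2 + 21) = 2*(m + 2)/(2*m + 7)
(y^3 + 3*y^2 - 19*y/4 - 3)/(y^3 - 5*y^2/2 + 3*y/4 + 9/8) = 2*(y + 4)/(2*y - 3)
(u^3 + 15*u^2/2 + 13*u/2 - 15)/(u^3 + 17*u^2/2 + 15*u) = (u - 1)/u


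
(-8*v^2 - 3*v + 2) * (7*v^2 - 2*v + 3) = -56*v^4 - 5*v^3 - 4*v^2 - 13*v + 6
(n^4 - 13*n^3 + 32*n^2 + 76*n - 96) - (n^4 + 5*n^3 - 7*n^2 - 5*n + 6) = -18*n^3 + 39*n^2 + 81*n - 102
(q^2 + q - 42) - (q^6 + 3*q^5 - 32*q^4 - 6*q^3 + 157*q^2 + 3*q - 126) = -q^6 - 3*q^5 + 32*q^4 + 6*q^3 - 156*q^2 - 2*q + 84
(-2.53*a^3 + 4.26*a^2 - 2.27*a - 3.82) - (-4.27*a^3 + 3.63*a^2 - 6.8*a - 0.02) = 1.74*a^3 + 0.63*a^2 + 4.53*a - 3.8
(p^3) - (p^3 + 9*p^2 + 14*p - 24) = -9*p^2 - 14*p + 24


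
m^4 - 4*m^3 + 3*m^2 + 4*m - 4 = (m - 2)^2*(m - 1)*(m + 1)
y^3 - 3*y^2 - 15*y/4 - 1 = (y - 4)*(y + 1/2)^2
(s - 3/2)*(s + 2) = s^2 + s/2 - 3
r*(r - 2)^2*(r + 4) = r^4 - 12*r^2 + 16*r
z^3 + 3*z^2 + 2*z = z*(z + 1)*(z + 2)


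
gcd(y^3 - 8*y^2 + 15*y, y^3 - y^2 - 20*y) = y^2 - 5*y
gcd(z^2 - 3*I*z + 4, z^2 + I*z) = z + I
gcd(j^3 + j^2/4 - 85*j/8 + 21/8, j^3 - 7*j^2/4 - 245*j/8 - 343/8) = j + 7/2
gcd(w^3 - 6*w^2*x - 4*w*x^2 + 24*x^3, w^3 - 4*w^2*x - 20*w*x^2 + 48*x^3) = w^2 - 8*w*x + 12*x^2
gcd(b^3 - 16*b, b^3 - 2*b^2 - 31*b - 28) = b + 4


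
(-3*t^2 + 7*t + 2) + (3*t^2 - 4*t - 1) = 3*t + 1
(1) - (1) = 0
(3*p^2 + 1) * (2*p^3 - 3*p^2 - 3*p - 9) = 6*p^5 - 9*p^4 - 7*p^3 - 30*p^2 - 3*p - 9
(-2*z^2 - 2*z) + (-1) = -2*z^2 - 2*z - 1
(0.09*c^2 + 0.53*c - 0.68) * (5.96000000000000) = 0.5364*c^2 + 3.1588*c - 4.0528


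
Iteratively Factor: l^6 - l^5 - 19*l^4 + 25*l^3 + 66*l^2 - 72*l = (l - 1)*(l^5 - 19*l^3 + 6*l^2 + 72*l) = (l - 3)*(l - 1)*(l^4 + 3*l^3 - 10*l^2 - 24*l) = (l - 3)*(l - 1)*(l + 4)*(l^3 - l^2 - 6*l) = (l - 3)*(l - 1)*(l + 2)*(l + 4)*(l^2 - 3*l) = (l - 3)^2*(l - 1)*(l + 2)*(l + 4)*(l)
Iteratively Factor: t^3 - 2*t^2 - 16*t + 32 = (t - 2)*(t^2 - 16) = (t - 4)*(t - 2)*(t + 4)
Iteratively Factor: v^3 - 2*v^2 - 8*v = (v + 2)*(v^2 - 4*v) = v*(v + 2)*(v - 4)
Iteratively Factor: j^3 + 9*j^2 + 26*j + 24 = (j + 2)*(j^2 + 7*j + 12) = (j + 2)*(j + 4)*(j + 3)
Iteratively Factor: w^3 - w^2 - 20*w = (w - 5)*(w^2 + 4*w) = w*(w - 5)*(w + 4)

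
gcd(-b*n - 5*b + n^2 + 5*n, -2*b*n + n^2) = 1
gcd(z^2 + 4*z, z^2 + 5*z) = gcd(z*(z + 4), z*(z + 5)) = z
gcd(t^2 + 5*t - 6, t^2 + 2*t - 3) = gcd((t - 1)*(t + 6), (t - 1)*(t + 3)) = t - 1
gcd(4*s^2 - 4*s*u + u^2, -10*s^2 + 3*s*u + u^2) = 2*s - u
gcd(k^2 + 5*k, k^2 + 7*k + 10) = k + 5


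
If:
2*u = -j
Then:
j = -2*u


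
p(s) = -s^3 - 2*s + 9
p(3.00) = -24.00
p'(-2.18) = -16.26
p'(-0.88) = -4.32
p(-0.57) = 10.33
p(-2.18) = 23.72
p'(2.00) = -14.00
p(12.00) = -1743.00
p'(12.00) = -434.00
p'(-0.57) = -2.97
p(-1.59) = 16.20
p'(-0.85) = -4.17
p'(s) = -3*s^2 - 2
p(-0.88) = 11.44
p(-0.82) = 11.19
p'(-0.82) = -4.02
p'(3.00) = -29.00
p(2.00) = -3.00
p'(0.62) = -3.15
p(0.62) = 7.52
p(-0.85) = 11.31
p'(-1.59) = -9.58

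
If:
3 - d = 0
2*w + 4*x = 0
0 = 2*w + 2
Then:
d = 3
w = -1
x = 1/2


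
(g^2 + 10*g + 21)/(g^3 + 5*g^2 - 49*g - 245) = (g + 3)/(g^2 - 2*g - 35)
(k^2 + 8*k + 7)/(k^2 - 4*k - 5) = (k + 7)/(k - 5)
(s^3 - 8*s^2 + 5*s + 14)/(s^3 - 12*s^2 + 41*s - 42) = (s + 1)/(s - 3)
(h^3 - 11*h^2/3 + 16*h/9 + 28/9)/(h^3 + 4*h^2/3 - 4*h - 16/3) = (9*h^2 - 15*h - 14)/(3*(3*h^2 + 10*h + 8))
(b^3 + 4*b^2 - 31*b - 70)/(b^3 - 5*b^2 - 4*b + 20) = (b + 7)/(b - 2)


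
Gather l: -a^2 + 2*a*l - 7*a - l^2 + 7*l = -a^2 - 7*a - l^2 + l*(2*a + 7)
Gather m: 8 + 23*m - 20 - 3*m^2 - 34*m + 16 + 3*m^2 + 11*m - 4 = 0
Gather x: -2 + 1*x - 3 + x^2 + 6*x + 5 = x^2 + 7*x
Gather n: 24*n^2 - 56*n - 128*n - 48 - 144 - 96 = 24*n^2 - 184*n - 288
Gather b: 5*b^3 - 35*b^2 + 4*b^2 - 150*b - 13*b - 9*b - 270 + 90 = 5*b^3 - 31*b^2 - 172*b - 180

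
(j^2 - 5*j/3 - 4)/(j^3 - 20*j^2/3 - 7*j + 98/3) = (3*j^2 - 5*j - 12)/(3*j^3 - 20*j^2 - 21*j + 98)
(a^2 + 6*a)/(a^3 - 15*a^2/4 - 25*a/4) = 4*(a + 6)/(4*a^2 - 15*a - 25)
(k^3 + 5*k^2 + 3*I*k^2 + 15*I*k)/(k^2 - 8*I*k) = (k^2 + k*(5 + 3*I) + 15*I)/(k - 8*I)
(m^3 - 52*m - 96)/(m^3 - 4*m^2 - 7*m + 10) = (m^2 - 2*m - 48)/(m^2 - 6*m + 5)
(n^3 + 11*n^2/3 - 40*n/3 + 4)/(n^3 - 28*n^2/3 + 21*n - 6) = (n^2 + 4*n - 12)/(n^2 - 9*n + 18)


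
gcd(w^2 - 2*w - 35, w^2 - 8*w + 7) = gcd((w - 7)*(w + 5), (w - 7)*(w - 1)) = w - 7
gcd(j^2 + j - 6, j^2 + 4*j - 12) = j - 2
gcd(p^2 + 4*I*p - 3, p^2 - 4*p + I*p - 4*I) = p + I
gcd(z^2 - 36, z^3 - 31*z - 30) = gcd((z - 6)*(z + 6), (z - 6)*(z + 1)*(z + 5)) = z - 6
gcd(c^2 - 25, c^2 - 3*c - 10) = c - 5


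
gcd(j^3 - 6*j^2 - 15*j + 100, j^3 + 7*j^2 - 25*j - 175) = j - 5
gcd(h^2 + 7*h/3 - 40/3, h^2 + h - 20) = h + 5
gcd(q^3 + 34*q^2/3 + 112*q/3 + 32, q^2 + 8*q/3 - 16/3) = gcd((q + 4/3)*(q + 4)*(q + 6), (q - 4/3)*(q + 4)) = q + 4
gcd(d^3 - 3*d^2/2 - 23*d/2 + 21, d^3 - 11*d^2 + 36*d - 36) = d^2 - 5*d + 6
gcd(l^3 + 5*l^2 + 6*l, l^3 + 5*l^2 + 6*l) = l^3 + 5*l^2 + 6*l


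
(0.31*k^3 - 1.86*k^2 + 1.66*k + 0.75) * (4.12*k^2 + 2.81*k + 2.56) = 1.2772*k^5 - 6.7921*k^4 + 2.4062*k^3 + 2.993*k^2 + 6.3571*k + 1.92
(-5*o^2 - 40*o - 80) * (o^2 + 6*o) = -5*o^4 - 70*o^3 - 320*o^2 - 480*o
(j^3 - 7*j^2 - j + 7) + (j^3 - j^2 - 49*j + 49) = 2*j^3 - 8*j^2 - 50*j + 56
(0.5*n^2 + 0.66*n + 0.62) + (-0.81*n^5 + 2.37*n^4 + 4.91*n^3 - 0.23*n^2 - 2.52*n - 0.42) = -0.81*n^5 + 2.37*n^4 + 4.91*n^3 + 0.27*n^2 - 1.86*n + 0.2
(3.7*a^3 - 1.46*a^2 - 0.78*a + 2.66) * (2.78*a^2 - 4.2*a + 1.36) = 10.286*a^5 - 19.5988*a^4 + 8.9956*a^3 + 8.6852*a^2 - 12.2328*a + 3.6176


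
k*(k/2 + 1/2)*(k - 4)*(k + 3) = k^4/2 - 13*k^2/2 - 6*k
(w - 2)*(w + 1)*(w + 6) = w^3 + 5*w^2 - 8*w - 12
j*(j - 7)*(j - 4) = j^3 - 11*j^2 + 28*j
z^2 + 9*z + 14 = (z + 2)*(z + 7)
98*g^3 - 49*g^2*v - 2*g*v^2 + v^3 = (-7*g + v)*(-2*g + v)*(7*g + v)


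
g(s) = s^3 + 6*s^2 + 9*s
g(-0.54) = -3.27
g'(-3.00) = 0.00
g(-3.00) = 0.00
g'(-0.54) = 3.39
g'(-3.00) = 0.00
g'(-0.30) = 5.67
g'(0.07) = 9.85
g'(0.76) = 19.85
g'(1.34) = 30.47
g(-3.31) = -0.32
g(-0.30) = -2.19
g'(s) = 3*s^2 + 12*s + 9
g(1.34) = 25.24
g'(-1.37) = -1.81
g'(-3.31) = 2.15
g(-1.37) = -3.64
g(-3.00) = 0.00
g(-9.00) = -324.00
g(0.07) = 0.66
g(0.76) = 10.74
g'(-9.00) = 144.00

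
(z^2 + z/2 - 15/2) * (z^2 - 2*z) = z^4 - 3*z^3/2 - 17*z^2/2 + 15*z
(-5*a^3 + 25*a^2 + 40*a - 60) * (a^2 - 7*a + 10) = -5*a^5 + 60*a^4 - 185*a^3 - 90*a^2 + 820*a - 600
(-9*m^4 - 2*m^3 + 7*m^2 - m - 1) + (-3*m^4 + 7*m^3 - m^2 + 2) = -12*m^4 + 5*m^3 + 6*m^2 - m + 1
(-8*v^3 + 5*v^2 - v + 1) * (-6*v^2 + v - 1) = 48*v^5 - 38*v^4 + 19*v^3 - 12*v^2 + 2*v - 1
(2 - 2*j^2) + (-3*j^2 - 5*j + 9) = -5*j^2 - 5*j + 11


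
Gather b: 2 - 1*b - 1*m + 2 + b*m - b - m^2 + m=b*(m - 2) - m^2 + 4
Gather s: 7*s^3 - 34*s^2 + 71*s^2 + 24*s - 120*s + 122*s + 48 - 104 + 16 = 7*s^3 + 37*s^2 + 26*s - 40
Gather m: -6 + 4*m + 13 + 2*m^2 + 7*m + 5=2*m^2 + 11*m + 12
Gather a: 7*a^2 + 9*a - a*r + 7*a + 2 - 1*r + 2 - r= 7*a^2 + a*(16 - r) - 2*r + 4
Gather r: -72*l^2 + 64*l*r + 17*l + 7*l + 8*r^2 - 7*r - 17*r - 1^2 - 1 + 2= -72*l^2 + 24*l + 8*r^2 + r*(64*l - 24)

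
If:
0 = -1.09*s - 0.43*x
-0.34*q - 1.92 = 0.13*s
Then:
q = 0.150836481381543*x - 5.64705882352941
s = -0.394495412844037*x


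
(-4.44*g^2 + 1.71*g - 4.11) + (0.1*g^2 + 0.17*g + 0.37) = -4.34*g^2 + 1.88*g - 3.74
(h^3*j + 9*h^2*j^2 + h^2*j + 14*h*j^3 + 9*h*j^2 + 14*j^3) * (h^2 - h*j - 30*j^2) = h^5*j + 8*h^4*j^2 + h^4*j - 25*h^3*j^3 + 8*h^3*j^2 - 284*h^2*j^4 - 25*h^2*j^3 - 420*h*j^5 - 284*h*j^4 - 420*j^5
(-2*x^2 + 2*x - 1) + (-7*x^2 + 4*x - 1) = -9*x^2 + 6*x - 2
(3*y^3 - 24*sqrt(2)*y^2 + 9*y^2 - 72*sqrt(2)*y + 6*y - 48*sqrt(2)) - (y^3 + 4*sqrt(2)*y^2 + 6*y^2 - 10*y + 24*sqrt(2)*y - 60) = 2*y^3 - 28*sqrt(2)*y^2 + 3*y^2 - 96*sqrt(2)*y + 16*y - 48*sqrt(2) + 60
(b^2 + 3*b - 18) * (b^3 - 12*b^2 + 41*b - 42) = b^5 - 9*b^4 - 13*b^3 + 297*b^2 - 864*b + 756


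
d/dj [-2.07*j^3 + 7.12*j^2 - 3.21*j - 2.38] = -6.21*j^2 + 14.24*j - 3.21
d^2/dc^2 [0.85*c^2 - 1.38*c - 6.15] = 1.70000000000000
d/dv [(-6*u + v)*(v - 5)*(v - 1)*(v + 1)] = -18*u*v^2 + 60*u*v + 6*u + 4*v^3 - 15*v^2 - 2*v + 5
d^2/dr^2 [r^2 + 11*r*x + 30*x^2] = 2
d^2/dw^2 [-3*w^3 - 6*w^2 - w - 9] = -18*w - 12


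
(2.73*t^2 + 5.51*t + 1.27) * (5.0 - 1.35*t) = -3.6855*t^3 + 6.2115*t^2 + 25.8355*t + 6.35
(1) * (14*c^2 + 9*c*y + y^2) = 14*c^2 + 9*c*y + y^2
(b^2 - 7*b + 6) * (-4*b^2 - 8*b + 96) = -4*b^4 + 20*b^3 + 128*b^2 - 720*b + 576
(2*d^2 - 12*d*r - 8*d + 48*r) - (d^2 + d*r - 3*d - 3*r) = d^2 - 13*d*r - 5*d + 51*r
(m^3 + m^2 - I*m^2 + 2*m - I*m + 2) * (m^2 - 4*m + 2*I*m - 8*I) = m^5 - 3*m^4 + I*m^4 - 3*I*m^3 - 12*m^2 - 16*m - 12*I*m - 16*I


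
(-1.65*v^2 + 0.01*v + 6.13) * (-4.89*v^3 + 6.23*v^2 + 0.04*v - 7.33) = 8.0685*v^5 - 10.3284*v^4 - 29.9794*v^3 + 50.2848*v^2 + 0.1719*v - 44.9329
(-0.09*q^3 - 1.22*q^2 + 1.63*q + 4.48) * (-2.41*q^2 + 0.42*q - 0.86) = 0.2169*q^5 + 2.9024*q^4 - 4.3633*q^3 - 9.063*q^2 + 0.4798*q - 3.8528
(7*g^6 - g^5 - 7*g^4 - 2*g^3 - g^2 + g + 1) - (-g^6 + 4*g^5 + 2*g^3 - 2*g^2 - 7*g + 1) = 8*g^6 - 5*g^5 - 7*g^4 - 4*g^3 + g^2 + 8*g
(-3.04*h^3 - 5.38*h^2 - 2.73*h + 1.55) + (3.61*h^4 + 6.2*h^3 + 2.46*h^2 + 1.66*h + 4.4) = 3.61*h^4 + 3.16*h^3 - 2.92*h^2 - 1.07*h + 5.95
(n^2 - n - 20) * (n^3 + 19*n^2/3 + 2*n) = n^5 + 16*n^4/3 - 73*n^3/3 - 386*n^2/3 - 40*n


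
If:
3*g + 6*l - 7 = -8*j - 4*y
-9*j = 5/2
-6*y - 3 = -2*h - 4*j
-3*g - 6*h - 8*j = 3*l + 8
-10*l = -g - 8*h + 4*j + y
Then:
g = 34513/2781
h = -10559/1854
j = -5/18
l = -8192/2781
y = -2395/927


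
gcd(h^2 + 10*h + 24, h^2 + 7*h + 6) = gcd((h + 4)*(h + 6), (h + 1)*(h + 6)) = h + 6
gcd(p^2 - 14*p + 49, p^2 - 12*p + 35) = p - 7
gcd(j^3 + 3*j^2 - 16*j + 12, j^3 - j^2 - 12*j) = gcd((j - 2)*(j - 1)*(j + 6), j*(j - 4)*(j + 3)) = 1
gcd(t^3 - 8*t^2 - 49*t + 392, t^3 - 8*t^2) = t - 8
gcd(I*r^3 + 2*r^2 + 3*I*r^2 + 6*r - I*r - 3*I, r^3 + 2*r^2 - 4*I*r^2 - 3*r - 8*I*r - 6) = r - I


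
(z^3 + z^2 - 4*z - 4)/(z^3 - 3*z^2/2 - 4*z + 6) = 2*(z + 1)/(2*z - 3)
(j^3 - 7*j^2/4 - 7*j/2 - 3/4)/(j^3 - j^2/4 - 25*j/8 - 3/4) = 2*(j^2 - 2*j - 3)/(2*j^2 - j - 6)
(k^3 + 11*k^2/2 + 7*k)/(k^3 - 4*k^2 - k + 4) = k*(2*k^2 + 11*k + 14)/(2*(k^3 - 4*k^2 - k + 4))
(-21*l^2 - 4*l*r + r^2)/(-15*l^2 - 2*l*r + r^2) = (-7*l + r)/(-5*l + r)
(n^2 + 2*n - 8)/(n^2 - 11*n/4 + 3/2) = 4*(n + 4)/(4*n - 3)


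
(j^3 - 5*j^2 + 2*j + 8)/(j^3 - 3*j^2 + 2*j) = (j^2 - 3*j - 4)/(j*(j - 1))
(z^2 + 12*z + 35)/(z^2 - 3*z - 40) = (z + 7)/(z - 8)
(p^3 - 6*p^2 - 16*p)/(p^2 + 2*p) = p - 8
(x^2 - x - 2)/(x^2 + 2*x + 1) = (x - 2)/(x + 1)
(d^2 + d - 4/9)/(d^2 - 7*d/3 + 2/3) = (d + 4/3)/(d - 2)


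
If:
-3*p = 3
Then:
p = -1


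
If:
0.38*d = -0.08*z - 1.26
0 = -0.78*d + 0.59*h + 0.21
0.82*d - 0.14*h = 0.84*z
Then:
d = -2.87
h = -4.15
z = -2.11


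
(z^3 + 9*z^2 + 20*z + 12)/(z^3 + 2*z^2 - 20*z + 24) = (z^2 + 3*z + 2)/(z^2 - 4*z + 4)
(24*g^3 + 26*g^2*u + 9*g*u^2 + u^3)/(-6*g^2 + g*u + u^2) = (8*g^2 + 6*g*u + u^2)/(-2*g + u)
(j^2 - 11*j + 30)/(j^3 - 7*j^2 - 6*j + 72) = (j - 5)/(j^2 - j - 12)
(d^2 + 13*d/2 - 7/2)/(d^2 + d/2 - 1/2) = (d + 7)/(d + 1)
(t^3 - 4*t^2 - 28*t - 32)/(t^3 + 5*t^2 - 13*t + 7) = (t^3 - 4*t^2 - 28*t - 32)/(t^3 + 5*t^2 - 13*t + 7)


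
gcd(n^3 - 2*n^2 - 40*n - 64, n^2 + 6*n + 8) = n^2 + 6*n + 8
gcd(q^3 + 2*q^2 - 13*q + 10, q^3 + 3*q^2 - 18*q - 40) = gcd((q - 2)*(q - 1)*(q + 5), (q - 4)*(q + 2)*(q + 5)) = q + 5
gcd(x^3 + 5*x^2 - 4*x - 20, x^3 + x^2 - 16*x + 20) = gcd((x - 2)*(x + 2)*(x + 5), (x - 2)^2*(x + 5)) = x^2 + 3*x - 10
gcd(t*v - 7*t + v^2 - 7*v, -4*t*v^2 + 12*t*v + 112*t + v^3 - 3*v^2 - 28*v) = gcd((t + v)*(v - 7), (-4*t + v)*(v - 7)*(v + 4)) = v - 7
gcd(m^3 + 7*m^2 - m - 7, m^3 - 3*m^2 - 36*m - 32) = m + 1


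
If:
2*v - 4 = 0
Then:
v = 2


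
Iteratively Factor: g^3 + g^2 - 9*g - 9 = (g + 1)*(g^2 - 9) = (g + 1)*(g + 3)*(g - 3)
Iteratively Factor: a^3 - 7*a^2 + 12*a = (a - 3)*(a^2 - 4*a) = (a - 4)*(a - 3)*(a)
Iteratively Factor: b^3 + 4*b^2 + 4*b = (b + 2)*(b^2 + 2*b) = b*(b + 2)*(b + 2)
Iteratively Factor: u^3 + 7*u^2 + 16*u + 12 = (u + 2)*(u^2 + 5*u + 6) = (u + 2)*(u + 3)*(u + 2)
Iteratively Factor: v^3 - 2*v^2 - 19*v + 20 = (v - 1)*(v^2 - v - 20) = (v - 1)*(v + 4)*(v - 5)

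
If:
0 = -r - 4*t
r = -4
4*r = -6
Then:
No Solution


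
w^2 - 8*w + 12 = (w - 6)*(w - 2)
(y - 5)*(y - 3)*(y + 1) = y^3 - 7*y^2 + 7*y + 15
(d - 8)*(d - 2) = d^2 - 10*d + 16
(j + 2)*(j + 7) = j^2 + 9*j + 14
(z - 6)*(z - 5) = z^2 - 11*z + 30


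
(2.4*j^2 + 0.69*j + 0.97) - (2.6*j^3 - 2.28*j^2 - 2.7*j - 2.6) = -2.6*j^3 + 4.68*j^2 + 3.39*j + 3.57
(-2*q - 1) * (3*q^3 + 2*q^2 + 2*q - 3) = -6*q^4 - 7*q^3 - 6*q^2 + 4*q + 3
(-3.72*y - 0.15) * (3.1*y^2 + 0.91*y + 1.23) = -11.532*y^3 - 3.8502*y^2 - 4.7121*y - 0.1845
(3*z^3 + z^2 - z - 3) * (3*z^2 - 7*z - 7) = 9*z^5 - 18*z^4 - 31*z^3 - 9*z^2 + 28*z + 21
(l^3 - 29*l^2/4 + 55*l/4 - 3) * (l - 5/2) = l^4 - 39*l^3/4 + 255*l^2/8 - 299*l/8 + 15/2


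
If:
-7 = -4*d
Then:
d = 7/4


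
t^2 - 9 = (t - 3)*(t + 3)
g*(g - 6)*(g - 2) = g^3 - 8*g^2 + 12*g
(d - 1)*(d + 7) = d^2 + 6*d - 7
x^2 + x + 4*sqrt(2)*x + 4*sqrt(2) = (x + 1)*(x + 4*sqrt(2))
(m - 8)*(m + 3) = m^2 - 5*m - 24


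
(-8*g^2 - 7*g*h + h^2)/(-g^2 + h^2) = (8*g - h)/(g - h)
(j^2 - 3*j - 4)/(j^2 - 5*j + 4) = (j + 1)/(j - 1)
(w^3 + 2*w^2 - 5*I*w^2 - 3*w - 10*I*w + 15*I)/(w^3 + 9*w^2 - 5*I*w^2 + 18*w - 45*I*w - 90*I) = (w - 1)/(w + 6)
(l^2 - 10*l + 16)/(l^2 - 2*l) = (l - 8)/l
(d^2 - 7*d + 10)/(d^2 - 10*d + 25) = (d - 2)/(d - 5)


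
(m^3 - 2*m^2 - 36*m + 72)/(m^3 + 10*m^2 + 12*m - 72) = (m - 6)/(m + 6)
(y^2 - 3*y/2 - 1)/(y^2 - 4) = (y + 1/2)/(y + 2)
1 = 1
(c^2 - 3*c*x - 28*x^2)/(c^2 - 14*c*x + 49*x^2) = (-c - 4*x)/(-c + 7*x)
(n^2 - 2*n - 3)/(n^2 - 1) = (n - 3)/(n - 1)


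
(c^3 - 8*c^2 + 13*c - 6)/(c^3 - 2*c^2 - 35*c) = (-c^3 + 8*c^2 - 13*c + 6)/(c*(-c^2 + 2*c + 35))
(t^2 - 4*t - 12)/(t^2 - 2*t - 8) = (t - 6)/(t - 4)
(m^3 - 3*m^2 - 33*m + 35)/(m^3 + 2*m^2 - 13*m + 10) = (m - 7)/(m - 2)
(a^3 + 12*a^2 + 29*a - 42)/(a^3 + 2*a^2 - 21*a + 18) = (a + 7)/(a - 3)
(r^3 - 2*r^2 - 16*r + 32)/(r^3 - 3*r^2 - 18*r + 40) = (r - 4)/(r - 5)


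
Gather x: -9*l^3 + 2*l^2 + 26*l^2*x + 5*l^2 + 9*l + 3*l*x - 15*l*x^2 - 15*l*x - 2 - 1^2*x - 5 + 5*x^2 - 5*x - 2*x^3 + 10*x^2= -9*l^3 + 7*l^2 + 9*l - 2*x^3 + x^2*(15 - 15*l) + x*(26*l^2 - 12*l - 6) - 7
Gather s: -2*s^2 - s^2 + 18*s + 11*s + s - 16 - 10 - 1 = -3*s^2 + 30*s - 27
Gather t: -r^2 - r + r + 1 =1 - r^2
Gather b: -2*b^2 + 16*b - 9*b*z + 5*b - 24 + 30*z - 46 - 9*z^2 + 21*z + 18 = -2*b^2 + b*(21 - 9*z) - 9*z^2 + 51*z - 52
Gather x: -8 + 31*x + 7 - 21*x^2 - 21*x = -21*x^2 + 10*x - 1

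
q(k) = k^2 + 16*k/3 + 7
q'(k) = 2*k + 16/3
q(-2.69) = -0.11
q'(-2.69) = -0.05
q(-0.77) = 3.49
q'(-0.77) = 3.79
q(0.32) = 8.81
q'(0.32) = 5.97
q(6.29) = 80.11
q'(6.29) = 17.91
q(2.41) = 25.66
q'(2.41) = 10.15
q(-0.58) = 4.24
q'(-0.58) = 4.17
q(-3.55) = 0.67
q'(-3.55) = -1.77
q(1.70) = 18.96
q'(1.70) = 8.73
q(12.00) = 215.00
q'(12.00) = 29.33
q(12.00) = 215.00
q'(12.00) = 29.33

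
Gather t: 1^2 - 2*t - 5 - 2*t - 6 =-4*t - 10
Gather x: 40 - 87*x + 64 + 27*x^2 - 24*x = 27*x^2 - 111*x + 104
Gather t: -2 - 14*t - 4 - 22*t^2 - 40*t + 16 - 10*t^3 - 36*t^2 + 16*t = -10*t^3 - 58*t^2 - 38*t + 10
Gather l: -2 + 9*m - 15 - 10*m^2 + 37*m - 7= -10*m^2 + 46*m - 24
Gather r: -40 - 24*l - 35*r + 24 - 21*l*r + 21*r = -24*l + r*(-21*l - 14) - 16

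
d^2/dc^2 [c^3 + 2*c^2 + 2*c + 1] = 6*c + 4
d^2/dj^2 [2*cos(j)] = -2*cos(j)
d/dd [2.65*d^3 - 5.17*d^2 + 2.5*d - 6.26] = 7.95*d^2 - 10.34*d + 2.5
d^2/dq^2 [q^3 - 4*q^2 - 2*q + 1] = 6*q - 8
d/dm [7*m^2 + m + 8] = 14*m + 1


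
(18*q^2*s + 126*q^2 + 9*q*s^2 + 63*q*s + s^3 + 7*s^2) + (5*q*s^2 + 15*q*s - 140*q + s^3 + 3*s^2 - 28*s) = 18*q^2*s + 126*q^2 + 14*q*s^2 + 78*q*s - 140*q + 2*s^3 + 10*s^2 - 28*s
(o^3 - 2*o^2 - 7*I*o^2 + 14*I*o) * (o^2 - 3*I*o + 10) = o^5 - 2*o^4 - 10*I*o^4 - 11*o^3 + 20*I*o^3 + 22*o^2 - 70*I*o^2 + 140*I*o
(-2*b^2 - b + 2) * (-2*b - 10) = 4*b^3 + 22*b^2 + 6*b - 20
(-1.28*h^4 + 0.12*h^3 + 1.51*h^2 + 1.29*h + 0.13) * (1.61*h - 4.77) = -2.0608*h^5 + 6.2988*h^4 + 1.8587*h^3 - 5.1258*h^2 - 5.944*h - 0.6201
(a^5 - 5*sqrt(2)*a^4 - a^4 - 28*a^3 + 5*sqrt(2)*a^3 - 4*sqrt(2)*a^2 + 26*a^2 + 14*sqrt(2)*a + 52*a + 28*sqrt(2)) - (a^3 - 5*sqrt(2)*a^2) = a^5 - 5*sqrt(2)*a^4 - a^4 - 29*a^3 + 5*sqrt(2)*a^3 + sqrt(2)*a^2 + 26*a^2 + 14*sqrt(2)*a + 52*a + 28*sqrt(2)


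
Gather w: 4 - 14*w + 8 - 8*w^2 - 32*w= -8*w^2 - 46*w + 12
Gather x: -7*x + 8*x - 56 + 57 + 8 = x + 9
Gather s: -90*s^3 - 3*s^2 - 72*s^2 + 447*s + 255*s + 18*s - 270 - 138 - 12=-90*s^3 - 75*s^2 + 720*s - 420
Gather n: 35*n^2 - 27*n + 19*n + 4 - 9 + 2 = 35*n^2 - 8*n - 3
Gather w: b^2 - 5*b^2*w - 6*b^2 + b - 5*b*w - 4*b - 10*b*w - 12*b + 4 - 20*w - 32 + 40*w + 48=-5*b^2 - 15*b + w*(-5*b^2 - 15*b + 20) + 20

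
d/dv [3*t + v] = 1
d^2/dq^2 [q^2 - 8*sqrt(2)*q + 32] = 2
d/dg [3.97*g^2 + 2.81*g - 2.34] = 7.94*g + 2.81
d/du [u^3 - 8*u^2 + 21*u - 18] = 3*u^2 - 16*u + 21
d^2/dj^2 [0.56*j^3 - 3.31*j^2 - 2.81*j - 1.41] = 3.36*j - 6.62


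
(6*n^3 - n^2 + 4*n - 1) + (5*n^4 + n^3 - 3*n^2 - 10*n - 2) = 5*n^4 + 7*n^3 - 4*n^2 - 6*n - 3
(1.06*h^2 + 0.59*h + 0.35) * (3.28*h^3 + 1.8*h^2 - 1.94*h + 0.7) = 3.4768*h^5 + 3.8432*h^4 + 0.1536*h^3 + 0.2274*h^2 - 0.266*h + 0.245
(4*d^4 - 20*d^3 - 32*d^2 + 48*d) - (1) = 4*d^4 - 20*d^3 - 32*d^2 + 48*d - 1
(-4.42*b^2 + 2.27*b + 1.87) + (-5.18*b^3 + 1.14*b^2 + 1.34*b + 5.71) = -5.18*b^3 - 3.28*b^2 + 3.61*b + 7.58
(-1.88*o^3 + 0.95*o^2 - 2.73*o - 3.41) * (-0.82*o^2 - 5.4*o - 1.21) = 1.5416*o^5 + 9.373*o^4 - 0.6166*o^3 + 16.3887*o^2 + 21.7173*o + 4.1261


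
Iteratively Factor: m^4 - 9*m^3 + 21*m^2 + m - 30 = (m - 2)*(m^3 - 7*m^2 + 7*m + 15) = (m - 3)*(m - 2)*(m^2 - 4*m - 5) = (m - 5)*(m - 3)*(m - 2)*(m + 1)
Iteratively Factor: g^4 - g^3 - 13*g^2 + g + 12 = (g + 1)*(g^3 - 2*g^2 - 11*g + 12) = (g + 1)*(g + 3)*(g^2 - 5*g + 4) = (g - 1)*(g + 1)*(g + 3)*(g - 4)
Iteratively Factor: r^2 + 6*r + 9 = (r + 3)*(r + 3)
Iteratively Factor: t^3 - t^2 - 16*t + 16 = (t - 4)*(t^2 + 3*t - 4) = (t - 4)*(t + 4)*(t - 1)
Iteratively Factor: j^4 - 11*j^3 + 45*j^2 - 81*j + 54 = (j - 3)*(j^3 - 8*j^2 + 21*j - 18) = (j - 3)*(j - 2)*(j^2 - 6*j + 9) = (j - 3)^2*(j - 2)*(j - 3)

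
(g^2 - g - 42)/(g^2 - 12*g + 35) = (g + 6)/(g - 5)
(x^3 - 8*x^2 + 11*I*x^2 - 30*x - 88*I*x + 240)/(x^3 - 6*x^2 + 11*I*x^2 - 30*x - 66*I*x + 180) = (x - 8)/(x - 6)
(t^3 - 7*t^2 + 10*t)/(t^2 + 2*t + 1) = t*(t^2 - 7*t + 10)/(t^2 + 2*t + 1)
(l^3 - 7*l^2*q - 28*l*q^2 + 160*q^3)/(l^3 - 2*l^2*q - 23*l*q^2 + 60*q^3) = (-l + 8*q)/(-l + 3*q)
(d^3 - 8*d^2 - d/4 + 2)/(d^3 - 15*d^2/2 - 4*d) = (d - 1/2)/d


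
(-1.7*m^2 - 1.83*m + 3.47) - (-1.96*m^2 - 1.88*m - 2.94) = 0.26*m^2 + 0.0499999999999998*m + 6.41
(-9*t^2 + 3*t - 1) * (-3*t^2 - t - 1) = 27*t^4 + 9*t^2 - 2*t + 1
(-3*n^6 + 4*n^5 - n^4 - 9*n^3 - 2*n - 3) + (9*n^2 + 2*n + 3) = -3*n^6 + 4*n^5 - n^4 - 9*n^3 + 9*n^2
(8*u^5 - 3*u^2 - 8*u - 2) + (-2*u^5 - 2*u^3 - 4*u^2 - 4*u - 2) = 6*u^5 - 2*u^3 - 7*u^2 - 12*u - 4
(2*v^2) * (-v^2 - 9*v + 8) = -2*v^4 - 18*v^3 + 16*v^2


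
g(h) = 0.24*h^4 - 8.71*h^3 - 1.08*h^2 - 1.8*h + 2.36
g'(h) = 0.96*h^3 - 26.13*h^2 - 2.16*h - 1.8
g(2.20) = -93.95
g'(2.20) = -122.80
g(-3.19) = 304.71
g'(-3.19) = -291.97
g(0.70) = -2.36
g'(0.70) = -15.79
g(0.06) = 2.25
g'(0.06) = -2.02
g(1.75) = -48.53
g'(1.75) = -80.46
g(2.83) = -193.40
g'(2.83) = -195.43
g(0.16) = 2.01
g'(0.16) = -2.81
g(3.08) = -246.32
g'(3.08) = -228.28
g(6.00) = -1617.64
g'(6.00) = -748.08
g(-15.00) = 41332.61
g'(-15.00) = -9088.65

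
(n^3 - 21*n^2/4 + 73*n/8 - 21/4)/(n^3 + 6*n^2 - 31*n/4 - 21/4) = (4*n^2 - 15*n + 14)/(2*(2*n^2 + 15*n + 7))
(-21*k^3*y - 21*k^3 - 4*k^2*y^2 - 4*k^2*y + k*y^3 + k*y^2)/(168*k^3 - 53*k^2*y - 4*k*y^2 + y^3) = k*(-21*k^2*y - 21*k^2 - 4*k*y^2 - 4*k*y + y^3 + y^2)/(168*k^3 - 53*k^2*y - 4*k*y^2 + y^3)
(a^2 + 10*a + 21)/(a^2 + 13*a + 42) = (a + 3)/(a + 6)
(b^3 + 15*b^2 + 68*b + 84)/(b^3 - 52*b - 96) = (b + 7)/(b - 8)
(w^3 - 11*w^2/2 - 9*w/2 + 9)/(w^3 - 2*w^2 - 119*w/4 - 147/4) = 2*(w^2 - 7*w + 6)/(2*w^2 - 7*w - 49)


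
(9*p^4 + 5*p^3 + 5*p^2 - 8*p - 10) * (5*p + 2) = 45*p^5 + 43*p^4 + 35*p^3 - 30*p^2 - 66*p - 20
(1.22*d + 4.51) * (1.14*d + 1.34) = 1.3908*d^2 + 6.7762*d + 6.0434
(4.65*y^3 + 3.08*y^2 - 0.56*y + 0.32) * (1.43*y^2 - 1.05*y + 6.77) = 6.6495*y^5 - 0.4781*y^4 + 27.4457*y^3 + 21.8972*y^2 - 4.1272*y + 2.1664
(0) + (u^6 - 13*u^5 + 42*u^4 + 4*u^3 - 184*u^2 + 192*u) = u^6 - 13*u^5 + 42*u^4 + 4*u^3 - 184*u^2 + 192*u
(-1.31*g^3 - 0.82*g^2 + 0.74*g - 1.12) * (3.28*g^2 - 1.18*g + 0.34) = -4.2968*g^5 - 1.1438*g^4 + 2.9494*g^3 - 4.8256*g^2 + 1.5732*g - 0.3808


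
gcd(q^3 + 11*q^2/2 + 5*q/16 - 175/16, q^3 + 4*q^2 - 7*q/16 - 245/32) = q^2 + q/2 - 35/16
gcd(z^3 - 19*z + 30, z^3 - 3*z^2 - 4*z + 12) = z^2 - 5*z + 6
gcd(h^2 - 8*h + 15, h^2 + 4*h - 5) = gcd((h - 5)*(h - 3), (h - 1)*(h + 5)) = 1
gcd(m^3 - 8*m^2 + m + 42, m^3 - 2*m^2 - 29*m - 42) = m^2 - 5*m - 14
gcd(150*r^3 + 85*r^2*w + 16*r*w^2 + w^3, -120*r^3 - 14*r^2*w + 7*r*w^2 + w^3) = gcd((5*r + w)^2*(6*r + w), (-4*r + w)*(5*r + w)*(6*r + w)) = 30*r^2 + 11*r*w + w^2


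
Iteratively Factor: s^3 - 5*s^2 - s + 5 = (s - 5)*(s^2 - 1) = (s - 5)*(s + 1)*(s - 1)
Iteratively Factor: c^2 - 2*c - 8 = (c + 2)*(c - 4)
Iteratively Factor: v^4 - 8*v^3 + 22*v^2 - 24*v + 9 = (v - 1)*(v^3 - 7*v^2 + 15*v - 9) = (v - 3)*(v - 1)*(v^2 - 4*v + 3) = (v - 3)*(v - 1)^2*(v - 3)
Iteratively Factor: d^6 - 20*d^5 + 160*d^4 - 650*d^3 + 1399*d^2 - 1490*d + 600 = (d - 3)*(d^5 - 17*d^4 + 109*d^3 - 323*d^2 + 430*d - 200) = (d - 5)*(d - 3)*(d^4 - 12*d^3 + 49*d^2 - 78*d + 40) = (d - 5)*(d - 4)*(d - 3)*(d^3 - 8*d^2 + 17*d - 10) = (d - 5)^2*(d - 4)*(d - 3)*(d^2 - 3*d + 2) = (d - 5)^2*(d - 4)*(d - 3)*(d - 1)*(d - 2)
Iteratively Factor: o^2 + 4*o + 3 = (o + 3)*(o + 1)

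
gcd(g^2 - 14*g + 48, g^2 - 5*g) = 1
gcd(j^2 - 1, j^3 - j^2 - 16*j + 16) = j - 1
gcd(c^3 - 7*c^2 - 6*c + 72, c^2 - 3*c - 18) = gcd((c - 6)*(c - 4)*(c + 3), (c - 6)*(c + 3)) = c^2 - 3*c - 18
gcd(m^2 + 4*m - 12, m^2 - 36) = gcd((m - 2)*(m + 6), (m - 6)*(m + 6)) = m + 6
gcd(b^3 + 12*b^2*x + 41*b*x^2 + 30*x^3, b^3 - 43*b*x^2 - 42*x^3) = b^2 + 7*b*x + 6*x^2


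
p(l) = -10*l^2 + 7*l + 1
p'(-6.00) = 127.00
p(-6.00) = -401.00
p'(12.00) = -233.00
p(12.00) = -1355.00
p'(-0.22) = 11.40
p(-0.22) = -1.02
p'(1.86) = -30.20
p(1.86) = -20.58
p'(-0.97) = 26.40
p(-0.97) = -15.20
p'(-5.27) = 112.40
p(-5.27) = -313.62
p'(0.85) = -10.00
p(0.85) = -0.27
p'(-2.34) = 53.80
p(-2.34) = -70.14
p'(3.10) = -55.00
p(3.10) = -73.40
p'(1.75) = -28.00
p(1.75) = -17.38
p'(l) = 7 - 20*l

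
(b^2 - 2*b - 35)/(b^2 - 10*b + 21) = (b + 5)/(b - 3)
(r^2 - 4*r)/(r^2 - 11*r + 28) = r/(r - 7)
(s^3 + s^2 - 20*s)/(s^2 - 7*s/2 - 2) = 2*s*(s + 5)/(2*s + 1)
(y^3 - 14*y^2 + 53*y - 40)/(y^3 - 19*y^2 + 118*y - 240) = (y - 1)/(y - 6)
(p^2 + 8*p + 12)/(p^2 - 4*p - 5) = (p^2 + 8*p + 12)/(p^2 - 4*p - 5)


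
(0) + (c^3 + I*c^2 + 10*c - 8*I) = c^3 + I*c^2 + 10*c - 8*I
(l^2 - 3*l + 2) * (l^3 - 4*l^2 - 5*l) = l^5 - 7*l^4 + 9*l^3 + 7*l^2 - 10*l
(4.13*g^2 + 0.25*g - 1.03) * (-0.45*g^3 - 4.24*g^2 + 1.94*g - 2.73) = -1.8585*g^5 - 17.6237*g^4 + 7.4157*g^3 - 6.4227*g^2 - 2.6807*g + 2.8119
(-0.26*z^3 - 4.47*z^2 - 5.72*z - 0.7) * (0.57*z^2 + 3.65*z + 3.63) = -0.1482*z^5 - 3.4969*z^4 - 20.5197*z^3 - 37.5031*z^2 - 23.3186*z - 2.541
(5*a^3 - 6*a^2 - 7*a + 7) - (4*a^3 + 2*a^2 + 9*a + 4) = a^3 - 8*a^2 - 16*a + 3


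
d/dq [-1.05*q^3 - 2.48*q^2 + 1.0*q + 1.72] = -3.15*q^2 - 4.96*q + 1.0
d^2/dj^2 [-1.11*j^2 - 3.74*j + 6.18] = -2.22000000000000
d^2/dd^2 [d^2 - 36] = 2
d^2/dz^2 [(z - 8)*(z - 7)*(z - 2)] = 6*z - 34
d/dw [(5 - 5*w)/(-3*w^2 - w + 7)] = 5*(3*w^2 + w - (w - 1)*(6*w + 1) - 7)/(3*w^2 + w - 7)^2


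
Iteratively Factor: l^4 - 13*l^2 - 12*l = (l - 4)*(l^3 + 4*l^2 + 3*l) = (l - 4)*(l + 1)*(l^2 + 3*l) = l*(l - 4)*(l + 1)*(l + 3)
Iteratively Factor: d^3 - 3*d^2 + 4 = (d - 2)*(d^2 - d - 2) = (d - 2)^2*(d + 1)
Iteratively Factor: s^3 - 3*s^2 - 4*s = (s)*(s^2 - 3*s - 4) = s*(s + 1)*(s - 4)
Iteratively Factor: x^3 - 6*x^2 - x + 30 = (x + 2)*(x^2 - 8*x + 15) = (x - 5)*(x + 2)*(x - 3)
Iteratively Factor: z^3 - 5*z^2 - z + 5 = (z - 5)*(z^2 - 1) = (z - 5)*(z + 1)*(z - 1)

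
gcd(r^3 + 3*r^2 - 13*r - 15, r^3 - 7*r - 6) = r^2 - 2*r - 3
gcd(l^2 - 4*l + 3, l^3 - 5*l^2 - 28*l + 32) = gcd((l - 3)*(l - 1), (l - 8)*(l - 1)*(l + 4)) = l - 1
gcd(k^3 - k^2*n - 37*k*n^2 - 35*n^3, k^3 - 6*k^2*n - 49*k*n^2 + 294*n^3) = k - 7*n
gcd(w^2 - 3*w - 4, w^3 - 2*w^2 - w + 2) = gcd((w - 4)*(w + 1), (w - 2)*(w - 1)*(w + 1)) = w + 1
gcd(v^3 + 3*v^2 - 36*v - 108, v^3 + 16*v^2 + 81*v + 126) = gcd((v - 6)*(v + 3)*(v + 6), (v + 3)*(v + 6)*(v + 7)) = v^2 + 9*v + 18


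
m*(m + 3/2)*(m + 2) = m^3 + 7*m^2/2 + 3*m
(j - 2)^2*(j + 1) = j^3 - 3*j^2 + 4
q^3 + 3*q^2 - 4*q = q*(q - 1)*(q + 4)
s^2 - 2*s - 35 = (s - 7)*(s + 5)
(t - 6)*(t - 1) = t^2 - 7*t + 6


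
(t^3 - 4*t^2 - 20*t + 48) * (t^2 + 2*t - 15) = t^5 - 2*t^4 - 43*t^3 + 68*t^2 + 396*t - 720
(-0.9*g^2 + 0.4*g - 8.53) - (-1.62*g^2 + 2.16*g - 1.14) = 0.72*g^2 - 1.76*g - 7.39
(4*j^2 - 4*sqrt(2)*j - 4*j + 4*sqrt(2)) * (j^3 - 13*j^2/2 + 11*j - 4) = 4*j^5 - 30*j^4 - 4*sqrt(2)*j^4 + 30*sqrt(2)*j^3 + 70*j^3 - 70*sqrt(2)*j^2 - 60*j^2 + 16*j + 60*sqrt(2)*j - 16*sqrt(2)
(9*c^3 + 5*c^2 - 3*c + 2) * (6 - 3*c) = -27*c^4 + 39*c^3 + 39*c^2 - 24*c + 12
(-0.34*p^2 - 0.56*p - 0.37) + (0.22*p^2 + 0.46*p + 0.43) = -0.12*p^2 - 0.1*p + 0.06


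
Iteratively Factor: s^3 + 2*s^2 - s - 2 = (s + 1)*(s^2 + s - 2) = (s + 1)*(s + 2)*(s - 1)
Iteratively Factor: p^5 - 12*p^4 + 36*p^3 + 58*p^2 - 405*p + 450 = (p + 3)*(p^4 - 15*p^3 + 81*p^2 - 185*p + 150) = (p - 5)*(p + 3)*(p^3 - 10*p^2 + 31*p - 30) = (p - 5)*(p - 3)*(p + 3)*(p^2 - 7*p + 10) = (p - 5)*(p - 3)*(p - 2)*(p + 3)*(p - 5)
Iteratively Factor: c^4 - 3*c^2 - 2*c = (c + 1)*(c^3 - c^2 - 2*c) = c*(c + 1)*(c^2 - c - 2) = c*(c - 2)*(c + 1)*(c + 1)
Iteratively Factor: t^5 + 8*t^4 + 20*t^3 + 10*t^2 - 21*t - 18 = (t - 1)*(t^4 + 9*t^3 + 29*t^2 + 39*t + 18) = (t - 1)*(t + 3)*(t^3 + 6*t^2 + 11*t + 6) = (t - 1)*(t + 3)^2*(t^2 + 3*t + 2) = (t - 1)*(t + 2)*(t + 3)^2*(t + 1)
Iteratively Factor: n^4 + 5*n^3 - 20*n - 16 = (n + 2)*(n^3 + 3*n^2 - 6*n - 8) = (n + 2)*(n + 4)*(n^2 - n - 2) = (n + 1)*(n + 2)*(n + 4)*(n - 2)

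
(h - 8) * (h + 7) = h^2 - h - 56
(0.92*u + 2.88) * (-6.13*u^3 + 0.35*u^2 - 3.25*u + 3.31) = -5.6396*u^4 - 17.3324*u^3 - 1.982*u^2 - 6.3148*u + 9.5328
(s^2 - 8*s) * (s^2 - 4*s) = s^4 - 12*s^3 + 32*s^2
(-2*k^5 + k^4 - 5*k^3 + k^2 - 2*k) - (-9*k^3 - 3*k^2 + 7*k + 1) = -2*k^5 + k^4 + 4*k^3 + 4*k^2 - 9*k - 1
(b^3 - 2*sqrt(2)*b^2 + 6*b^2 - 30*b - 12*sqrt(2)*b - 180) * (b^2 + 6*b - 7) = b^5 - 2*sqrt(2)*b^4 + 12*b^4 - 24*sqrt(2)*b^3 - b^3 - 402*b^2 - 58*sqrt(2)*b^2 - 870*b + 84*sqrt(2)*b + 1260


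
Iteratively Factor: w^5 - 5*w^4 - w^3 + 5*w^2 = (w - 1)*(w^4 - 4*w^3 - 5*w^2) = (w - 5)*(w - 1)*(w^3 + w^2) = w*(w - 5)*(w - 1)*(w^2 + w) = w*(w - 5)*(w - 1)*(w + 1)*(w)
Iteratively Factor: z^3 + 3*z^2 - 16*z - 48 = (z + 4)*(z^2 - z - 12) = (z - 4)*(z + 4)*(z + 3)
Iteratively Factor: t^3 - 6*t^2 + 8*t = (t)*(t^2 - 6*t + 8) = t*(t - 2)*(t - 4)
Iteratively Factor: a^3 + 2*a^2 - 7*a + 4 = (a - 1)*(a^2 + 3*a - 4) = (a - 1)*(a + 4)*(a - 1)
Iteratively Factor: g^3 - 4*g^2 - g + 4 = (g - 4)*(g^2 - 1) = (g - 4)*(g + 1)*(g - 1)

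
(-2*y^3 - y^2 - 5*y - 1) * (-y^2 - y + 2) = 2*y^5 + 3*y^4 + 2*y^3 + 4*y^2 - 9*y - 2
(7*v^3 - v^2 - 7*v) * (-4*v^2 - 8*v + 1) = -28*v^5 - 52*v^4 + 43*v^3 + 55*v^2 - 7*v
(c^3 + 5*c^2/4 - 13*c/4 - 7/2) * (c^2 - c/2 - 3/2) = c^5 + 3*c^4/4 - 43*c^3/8 - 15*c^2/4 + 53*c/8 + 21/4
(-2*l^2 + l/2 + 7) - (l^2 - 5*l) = -3*l^2 + 11*l/2 + 7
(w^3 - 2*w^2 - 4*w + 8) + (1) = w^3 - 2*w^2 - 4*w + 9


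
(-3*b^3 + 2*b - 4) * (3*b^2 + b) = -9*b^5 - 3*b^4 + 6*b^3 - 10*b^2 - 4*b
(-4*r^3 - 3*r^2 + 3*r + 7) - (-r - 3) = -4*r^3 - 3*r^2 + 4*r + 10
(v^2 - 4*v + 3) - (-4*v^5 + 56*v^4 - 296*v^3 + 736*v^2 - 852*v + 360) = 4*v^5 - 56*v^4 + 296*v^3 - 735*v^2 + 848*v - 357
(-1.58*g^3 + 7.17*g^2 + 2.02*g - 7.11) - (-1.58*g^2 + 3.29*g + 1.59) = -1.58*g^3 + 8.75*g^2 - 1.27*g - 8.7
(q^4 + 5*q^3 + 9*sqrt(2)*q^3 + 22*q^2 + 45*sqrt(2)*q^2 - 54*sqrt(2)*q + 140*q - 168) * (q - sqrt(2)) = q^5 + 5*q^4 + 8*sqrt(2)*q^4 + 4*q^3 + 40*sqrt(2)*q^3 - 76*sqrt(2)*q^2 + 50*q^2 - 140*sqrt(2)*q - 60*q + 168*sqrt(2)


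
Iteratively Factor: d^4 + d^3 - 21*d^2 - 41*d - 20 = (d + 4)*(d^3 - 3*d^2 - 9*d - 5) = (d + 1)*(d + 4)*(d^2 - 4*d - 5) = (d - 5)*(d + 1)*(d + 4)*(d + 1)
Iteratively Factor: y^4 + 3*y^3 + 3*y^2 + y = (y + 1)*(y^3 + 2*y^2 + y) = (y + 1)^2*(y^2 + y) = y*(y + 1)^2*(y + 1)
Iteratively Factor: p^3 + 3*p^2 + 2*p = (p + 2)*(p^2 + p) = p*(p + 2)*(p + 1)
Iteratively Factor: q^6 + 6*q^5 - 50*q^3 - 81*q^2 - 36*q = (q - 3)*(q^5 + 9*q^4 + 27*q^3 + 31*q^2 + 12*q) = (q - 3)*(q + 3)*(q^4 + 6*q^3 + 9*q^2 + 4*q) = (q - 3)*(q + 1)*(q + 3)*(q^3 + 5*q^2 + 4*q) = (q - 3)*(q + 1)^2*(q + 3)*(q^2 + 4*q) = q*(q - 3)*(q + 1)^2*(q + 3)*(q + 4)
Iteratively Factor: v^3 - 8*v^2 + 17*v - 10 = (v - 1)*(v^2 - 7*v + 10) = (v - 2)*(v - 1)*(v - 5)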